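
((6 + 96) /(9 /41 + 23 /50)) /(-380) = -10455 /26467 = -0.40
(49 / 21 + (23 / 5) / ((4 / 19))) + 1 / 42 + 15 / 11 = 39379 / 1540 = 25.57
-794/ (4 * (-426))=397/ 852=0.47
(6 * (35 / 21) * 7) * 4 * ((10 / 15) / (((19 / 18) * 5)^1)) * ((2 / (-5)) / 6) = -224 / 95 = -2.36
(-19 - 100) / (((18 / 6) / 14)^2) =-23324 / 9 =-2591.56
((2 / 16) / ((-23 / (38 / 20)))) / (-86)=19 / 158240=0.00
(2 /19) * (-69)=-138 /19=-7.26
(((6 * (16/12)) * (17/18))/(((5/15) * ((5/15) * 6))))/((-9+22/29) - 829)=-493/36420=-0.01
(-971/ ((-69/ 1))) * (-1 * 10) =-9710/ 69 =-140.72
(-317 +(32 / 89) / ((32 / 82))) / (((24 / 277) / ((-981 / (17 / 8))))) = 2548077849 / 1513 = 1684122.83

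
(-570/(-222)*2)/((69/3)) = 190/851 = 0.22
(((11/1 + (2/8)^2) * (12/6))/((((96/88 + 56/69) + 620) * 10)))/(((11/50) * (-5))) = -12213/3776192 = -0.00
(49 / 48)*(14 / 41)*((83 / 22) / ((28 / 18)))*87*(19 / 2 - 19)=-20168253 / 28864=-698.73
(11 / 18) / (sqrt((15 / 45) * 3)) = 11 / 18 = 0.61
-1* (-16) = 16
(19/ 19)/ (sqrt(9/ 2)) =sqrt(2)/ 3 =0.47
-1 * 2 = -2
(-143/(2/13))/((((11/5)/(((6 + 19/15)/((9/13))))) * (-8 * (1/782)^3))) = 14314850839783/54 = 265089830366.35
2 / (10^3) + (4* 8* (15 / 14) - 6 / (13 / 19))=1161091 / 45500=25.52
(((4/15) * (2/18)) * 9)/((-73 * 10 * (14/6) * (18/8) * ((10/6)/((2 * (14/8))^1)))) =-4/27375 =-0.00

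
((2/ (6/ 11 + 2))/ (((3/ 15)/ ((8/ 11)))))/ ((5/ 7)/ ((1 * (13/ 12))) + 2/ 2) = 260/ 151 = 1.72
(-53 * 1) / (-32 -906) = 53 / 938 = 0.06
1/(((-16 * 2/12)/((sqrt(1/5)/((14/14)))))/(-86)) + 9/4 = 9/4 + 129 * sqrt(5)/20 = 16.67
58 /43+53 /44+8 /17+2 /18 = 907531 /289476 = 3.14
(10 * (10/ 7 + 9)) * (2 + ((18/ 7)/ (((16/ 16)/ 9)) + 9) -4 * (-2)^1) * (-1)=-4394.90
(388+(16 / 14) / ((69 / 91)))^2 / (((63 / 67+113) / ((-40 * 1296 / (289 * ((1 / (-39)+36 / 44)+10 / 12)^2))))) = -23031563581165568 / 254903842135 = -90353.93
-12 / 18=-2 / 3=-0.67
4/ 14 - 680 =-4758/ 7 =-679.71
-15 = -15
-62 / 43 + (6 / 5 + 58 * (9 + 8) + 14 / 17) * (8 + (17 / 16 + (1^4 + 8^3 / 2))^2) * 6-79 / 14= 646525848463697 / 1637440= 394839413.03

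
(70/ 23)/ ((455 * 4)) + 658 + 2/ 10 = 658.20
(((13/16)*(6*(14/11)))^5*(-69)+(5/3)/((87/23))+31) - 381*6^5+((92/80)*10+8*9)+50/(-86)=-6657513347790440419/1850854781952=-3596993.89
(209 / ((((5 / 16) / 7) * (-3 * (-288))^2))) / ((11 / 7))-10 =-2331869 / 233280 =-10.00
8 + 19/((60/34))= 18.77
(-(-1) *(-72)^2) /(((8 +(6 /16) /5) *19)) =207360 /6137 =33.79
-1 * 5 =-5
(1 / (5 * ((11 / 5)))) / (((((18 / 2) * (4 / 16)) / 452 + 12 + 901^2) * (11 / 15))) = 27120 / 177598707473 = 0.00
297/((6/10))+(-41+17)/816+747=42227/34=1241.97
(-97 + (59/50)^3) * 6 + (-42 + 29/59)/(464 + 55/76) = -74526702405523/130238812500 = -572.23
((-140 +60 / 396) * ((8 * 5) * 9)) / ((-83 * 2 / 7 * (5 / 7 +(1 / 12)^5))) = 3376177459200 / 1135924471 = 2972.18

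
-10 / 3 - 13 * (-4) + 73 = 365 / 3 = 121.67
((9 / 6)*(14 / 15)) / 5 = 7 / 25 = 0.28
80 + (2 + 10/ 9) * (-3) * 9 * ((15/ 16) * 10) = -707.50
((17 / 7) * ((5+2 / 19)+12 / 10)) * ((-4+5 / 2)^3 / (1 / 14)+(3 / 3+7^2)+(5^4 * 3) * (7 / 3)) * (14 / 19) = 178314513 / 3610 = 49394.60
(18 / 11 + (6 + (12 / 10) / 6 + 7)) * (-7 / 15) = -1904 / 275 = -6.92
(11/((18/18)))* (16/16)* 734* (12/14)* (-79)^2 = 302339004/7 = 43191286.29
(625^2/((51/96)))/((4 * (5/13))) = 8125000/17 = 477941.18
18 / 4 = 9 / 2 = 4.50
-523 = -523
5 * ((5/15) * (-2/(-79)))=10/237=0.04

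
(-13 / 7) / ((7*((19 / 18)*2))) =-117 / 931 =-0.13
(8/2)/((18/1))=2/9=0.22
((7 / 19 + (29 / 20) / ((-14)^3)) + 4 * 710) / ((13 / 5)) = 2961708409 / 2711072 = 1092.45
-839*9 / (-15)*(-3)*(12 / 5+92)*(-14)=49897008 / 25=1995880.32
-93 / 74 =-1.26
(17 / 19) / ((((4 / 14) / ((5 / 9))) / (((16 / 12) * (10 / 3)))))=11900 / 1539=7.73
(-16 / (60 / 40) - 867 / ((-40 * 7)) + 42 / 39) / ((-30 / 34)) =1205419 / 163800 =7.36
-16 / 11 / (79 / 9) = -0.17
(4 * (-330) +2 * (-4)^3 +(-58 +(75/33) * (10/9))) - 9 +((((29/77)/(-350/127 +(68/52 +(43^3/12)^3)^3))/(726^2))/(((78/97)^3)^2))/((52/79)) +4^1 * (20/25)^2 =-15499293058819524268919578895778341346360138802733518717338220961/10265012037759927730370477205897876589524847796035832993441925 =-1509.91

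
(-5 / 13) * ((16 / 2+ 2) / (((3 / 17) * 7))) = -850 / 273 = -3.11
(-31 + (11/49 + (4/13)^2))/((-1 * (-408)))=-63517/844662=-0.08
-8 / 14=-0.57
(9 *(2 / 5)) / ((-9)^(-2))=1458 / 5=291.60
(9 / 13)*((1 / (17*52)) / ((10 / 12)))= 27 / 28730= 0.00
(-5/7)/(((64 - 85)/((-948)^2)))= 1497840/49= 30568.16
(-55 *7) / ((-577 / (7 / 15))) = 0.31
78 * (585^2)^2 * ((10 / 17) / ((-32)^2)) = 22838000371875 / 4352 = 5247702291.33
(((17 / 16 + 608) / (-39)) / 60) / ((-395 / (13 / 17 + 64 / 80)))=259217 / 251409600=0.00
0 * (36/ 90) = 0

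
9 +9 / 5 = 54 / 5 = 10.80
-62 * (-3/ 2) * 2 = 186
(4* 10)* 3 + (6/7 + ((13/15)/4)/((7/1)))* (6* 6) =5319/35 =151.97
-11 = -11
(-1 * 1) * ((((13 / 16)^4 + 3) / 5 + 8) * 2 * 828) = -589248063 / 40960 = -14385.94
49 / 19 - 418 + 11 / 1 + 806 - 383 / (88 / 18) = 270227 / 836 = 323.24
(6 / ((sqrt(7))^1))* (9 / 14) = 27* sqrt(7) / 49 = 1.46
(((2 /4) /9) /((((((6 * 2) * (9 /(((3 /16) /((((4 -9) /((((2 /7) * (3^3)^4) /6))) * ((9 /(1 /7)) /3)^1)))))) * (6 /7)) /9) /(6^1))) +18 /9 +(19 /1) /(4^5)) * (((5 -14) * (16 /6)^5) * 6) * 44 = -18639104 /105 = -177515.28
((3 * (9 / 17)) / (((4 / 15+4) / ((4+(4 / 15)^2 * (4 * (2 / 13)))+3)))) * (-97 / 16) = -17986419 / 1131520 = -15.90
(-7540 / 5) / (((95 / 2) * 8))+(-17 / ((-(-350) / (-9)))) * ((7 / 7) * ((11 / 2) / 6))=-94901 / 26600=-3.57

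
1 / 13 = 0.08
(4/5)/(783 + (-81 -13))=4/3445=0.00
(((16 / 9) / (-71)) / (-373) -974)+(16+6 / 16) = -1825976239 / 1906776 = -957.62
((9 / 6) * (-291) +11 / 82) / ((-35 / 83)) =1484953 / 1435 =1034.81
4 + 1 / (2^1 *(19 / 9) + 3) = 269 / 65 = 4.14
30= 30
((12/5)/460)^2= 9/330625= 0.00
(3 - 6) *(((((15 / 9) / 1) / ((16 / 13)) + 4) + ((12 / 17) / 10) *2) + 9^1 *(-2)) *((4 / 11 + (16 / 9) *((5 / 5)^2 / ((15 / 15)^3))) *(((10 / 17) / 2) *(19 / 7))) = 64.13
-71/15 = -4.73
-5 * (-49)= 245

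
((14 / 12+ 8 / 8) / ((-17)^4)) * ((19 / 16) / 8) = 247 / 64144128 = 0.00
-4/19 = -0.21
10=10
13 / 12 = 1.08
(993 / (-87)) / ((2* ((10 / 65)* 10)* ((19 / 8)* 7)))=-4303 / 19285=-0.22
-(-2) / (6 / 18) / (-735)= -2 / 245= -0.01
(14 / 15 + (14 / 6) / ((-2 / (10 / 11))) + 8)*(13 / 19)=5629 / 1045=5.39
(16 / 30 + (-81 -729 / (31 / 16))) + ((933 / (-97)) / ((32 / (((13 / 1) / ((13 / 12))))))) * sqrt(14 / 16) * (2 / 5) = -212377 / 465 -2799 * sqrt(14) / 7760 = -458.07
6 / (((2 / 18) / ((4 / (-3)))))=-72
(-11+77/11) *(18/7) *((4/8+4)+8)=-900/7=-128.57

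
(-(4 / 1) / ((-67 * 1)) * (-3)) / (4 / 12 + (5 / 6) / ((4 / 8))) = -6 / 67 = -0.09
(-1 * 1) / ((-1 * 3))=1 / 3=0.33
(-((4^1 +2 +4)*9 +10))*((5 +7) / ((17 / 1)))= -1200 / 17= -70.59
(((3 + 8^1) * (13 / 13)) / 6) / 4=0.46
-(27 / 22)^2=-1.51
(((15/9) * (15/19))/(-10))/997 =-5/37886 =-0.00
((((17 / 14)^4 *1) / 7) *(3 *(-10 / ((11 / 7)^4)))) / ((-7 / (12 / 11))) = 3758445 / 15782998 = 0.24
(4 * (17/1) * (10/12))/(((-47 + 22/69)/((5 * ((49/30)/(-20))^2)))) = -938791/23191200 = -0.04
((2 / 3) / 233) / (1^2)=2 / 699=0.00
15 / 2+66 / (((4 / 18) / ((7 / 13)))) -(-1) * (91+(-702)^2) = 493062.42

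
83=83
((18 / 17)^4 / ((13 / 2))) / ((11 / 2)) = 419904 / 11943503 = 0.04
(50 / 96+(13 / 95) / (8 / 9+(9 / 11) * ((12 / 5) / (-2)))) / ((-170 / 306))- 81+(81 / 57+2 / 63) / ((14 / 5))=-1214395711 / 15417360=-78.77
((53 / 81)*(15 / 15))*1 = 53 / 81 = 0.65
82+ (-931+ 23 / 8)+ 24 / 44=-74411 / 88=-845.58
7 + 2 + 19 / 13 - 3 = 7.46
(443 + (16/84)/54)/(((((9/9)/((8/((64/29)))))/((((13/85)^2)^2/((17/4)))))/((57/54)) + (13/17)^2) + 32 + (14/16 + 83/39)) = 9139092667347656/42613339366708551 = 0.21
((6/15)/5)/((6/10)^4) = 50/81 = 0.62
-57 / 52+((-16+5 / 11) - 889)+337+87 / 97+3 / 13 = -31487943 / 55484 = -567.51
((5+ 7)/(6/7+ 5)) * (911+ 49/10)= 384678/205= 1876.48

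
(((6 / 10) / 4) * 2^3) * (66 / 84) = 33 / 35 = 0.94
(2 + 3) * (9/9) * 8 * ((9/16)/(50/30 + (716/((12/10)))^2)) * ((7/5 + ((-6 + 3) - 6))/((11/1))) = -1539/35245265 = -0.00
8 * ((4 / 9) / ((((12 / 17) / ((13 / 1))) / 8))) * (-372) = -1753856 / 9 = -194872.89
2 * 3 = 6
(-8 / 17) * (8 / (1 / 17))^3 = -1183744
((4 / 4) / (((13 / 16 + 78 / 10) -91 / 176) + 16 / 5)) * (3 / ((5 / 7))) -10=-3418 / 355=-9.63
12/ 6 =2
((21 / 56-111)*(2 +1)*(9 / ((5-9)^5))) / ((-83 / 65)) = -1553175 / 679936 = -2.28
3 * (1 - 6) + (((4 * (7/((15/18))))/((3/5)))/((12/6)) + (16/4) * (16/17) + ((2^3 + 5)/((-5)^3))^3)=556603276/33203125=16.76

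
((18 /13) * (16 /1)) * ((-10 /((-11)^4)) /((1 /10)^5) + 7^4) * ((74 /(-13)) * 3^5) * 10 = -10465817466240 /14641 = -714829415.08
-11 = -11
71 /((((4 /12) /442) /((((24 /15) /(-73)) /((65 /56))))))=-3244416 /1825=-1777.76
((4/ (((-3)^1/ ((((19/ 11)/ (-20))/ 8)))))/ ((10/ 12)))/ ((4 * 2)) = 19/ 8800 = 0.00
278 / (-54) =-139 / 27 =-5.15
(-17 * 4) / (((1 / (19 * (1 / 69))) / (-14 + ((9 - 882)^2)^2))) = -750446071514084 / 69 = -10876030021943.25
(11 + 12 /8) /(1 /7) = 175 /2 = 87.50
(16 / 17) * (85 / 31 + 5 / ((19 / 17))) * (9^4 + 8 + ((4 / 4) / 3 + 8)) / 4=19732000 / 1767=11166.95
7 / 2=3.50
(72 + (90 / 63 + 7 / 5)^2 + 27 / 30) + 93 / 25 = 207321 / 2450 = 84.62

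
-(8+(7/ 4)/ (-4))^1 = -121/ 16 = -7.56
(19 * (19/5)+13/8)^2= 8720209/1600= 5450.13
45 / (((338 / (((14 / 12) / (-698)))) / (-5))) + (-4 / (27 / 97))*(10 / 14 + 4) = -2013814189 / 29726424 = -67.74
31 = 31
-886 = -886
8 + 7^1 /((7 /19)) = 27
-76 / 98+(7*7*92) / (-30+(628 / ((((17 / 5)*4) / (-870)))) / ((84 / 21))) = -20525138 / 16782255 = -1.22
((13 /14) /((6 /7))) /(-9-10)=-13 /228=-0.06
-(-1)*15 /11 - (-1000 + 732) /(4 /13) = 9596 /11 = 872.36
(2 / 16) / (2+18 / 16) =1 / 25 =0.04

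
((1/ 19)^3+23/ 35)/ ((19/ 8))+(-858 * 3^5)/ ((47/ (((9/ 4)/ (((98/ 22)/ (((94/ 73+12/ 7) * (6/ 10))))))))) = -3094567786539329/ 766830266965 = -4035.53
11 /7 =1.57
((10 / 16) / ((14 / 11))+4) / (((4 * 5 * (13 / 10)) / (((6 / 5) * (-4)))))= -1509 / 1820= -0.83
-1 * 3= -3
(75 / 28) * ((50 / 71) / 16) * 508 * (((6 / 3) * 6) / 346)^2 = 2143125 / 29749426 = 0.07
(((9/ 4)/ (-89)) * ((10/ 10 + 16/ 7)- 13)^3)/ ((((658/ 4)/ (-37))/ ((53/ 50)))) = -1387352592/ 251084575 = -5.53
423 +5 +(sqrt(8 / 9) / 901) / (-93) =428 - 2 * sqrt(2) / 251379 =428.00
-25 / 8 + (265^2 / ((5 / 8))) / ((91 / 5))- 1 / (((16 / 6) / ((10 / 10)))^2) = 35936181 / 5824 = 6170.36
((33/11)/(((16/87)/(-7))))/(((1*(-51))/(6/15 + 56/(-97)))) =-26187/65960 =-0.40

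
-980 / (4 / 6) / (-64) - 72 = -1569 / 32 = -49.03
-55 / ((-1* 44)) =5 / 4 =1.25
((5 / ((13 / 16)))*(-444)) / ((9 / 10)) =-118400 / 39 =-3035.90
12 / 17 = 0.71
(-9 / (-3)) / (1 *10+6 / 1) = 3 / 16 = 0.19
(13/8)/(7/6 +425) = 39/10228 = 0.00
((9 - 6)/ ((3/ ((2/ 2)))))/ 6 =1/ 6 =0.17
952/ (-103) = -952/ 103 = -9.24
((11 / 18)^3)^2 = 1771561 / 34012224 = 0.05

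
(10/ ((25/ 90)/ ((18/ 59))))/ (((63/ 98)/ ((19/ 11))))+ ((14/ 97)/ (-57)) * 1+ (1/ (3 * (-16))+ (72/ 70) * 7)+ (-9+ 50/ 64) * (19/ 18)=28.01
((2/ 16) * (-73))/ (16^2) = -73/ 2048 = -0.04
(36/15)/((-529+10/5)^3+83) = -1/60984625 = -0.00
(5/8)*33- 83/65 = 10061/520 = 19.35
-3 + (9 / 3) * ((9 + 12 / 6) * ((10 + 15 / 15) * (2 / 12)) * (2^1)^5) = 1933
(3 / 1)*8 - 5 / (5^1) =23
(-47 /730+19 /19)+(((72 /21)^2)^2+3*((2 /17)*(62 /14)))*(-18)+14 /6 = -224559076897 /89389230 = -2512.15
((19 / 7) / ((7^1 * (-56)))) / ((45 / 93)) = -589 / 41160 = -0.01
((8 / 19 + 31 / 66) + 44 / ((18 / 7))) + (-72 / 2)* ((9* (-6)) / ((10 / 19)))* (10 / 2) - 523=67576813 / 3762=17963.00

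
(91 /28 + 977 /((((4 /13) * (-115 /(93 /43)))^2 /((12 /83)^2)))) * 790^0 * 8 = 4482699608114 /168456889225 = 26.61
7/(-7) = -1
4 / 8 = 0.50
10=10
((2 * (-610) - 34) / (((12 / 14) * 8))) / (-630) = 209 / 720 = 0.29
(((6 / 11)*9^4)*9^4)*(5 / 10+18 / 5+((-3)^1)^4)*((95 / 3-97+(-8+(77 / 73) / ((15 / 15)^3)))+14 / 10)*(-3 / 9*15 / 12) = 236928477985371 / 4015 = 59010828888.01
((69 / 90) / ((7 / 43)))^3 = 967361669 / 9261000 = 104.46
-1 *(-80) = 80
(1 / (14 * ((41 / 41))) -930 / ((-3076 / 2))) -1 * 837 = -9003863 / 10766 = -836.32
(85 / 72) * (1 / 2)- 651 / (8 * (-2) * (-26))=-3649 / 3744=-0.97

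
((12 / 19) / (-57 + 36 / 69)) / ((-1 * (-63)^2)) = 92 / 32652963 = 0.00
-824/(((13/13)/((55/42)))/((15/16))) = -28325/28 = -1011.61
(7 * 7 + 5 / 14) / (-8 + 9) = 691 / 14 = 49.36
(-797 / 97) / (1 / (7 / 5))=-5579 / 485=-11.50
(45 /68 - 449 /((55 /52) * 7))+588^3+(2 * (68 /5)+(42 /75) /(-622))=8276218420768283 /40709900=203297439.22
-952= -952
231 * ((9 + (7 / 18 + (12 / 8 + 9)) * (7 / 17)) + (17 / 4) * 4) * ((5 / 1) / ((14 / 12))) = 30178.82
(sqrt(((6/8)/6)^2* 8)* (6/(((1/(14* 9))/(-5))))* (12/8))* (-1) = 2835* sqrt(2)/2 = 2004.65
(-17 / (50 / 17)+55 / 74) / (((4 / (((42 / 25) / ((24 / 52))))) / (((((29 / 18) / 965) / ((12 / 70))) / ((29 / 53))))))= -0.08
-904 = -904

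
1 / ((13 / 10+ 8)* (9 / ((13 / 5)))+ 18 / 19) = 494 / 16371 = 0.03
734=734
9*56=504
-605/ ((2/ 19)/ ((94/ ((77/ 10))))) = -491150/ 7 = -70164.29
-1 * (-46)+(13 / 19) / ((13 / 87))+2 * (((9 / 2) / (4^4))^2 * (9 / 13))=1637496347 / 32374784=50.58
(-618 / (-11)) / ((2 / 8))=2472 / 11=224.73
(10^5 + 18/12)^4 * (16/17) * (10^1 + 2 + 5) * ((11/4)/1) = 17601056023760237600891/4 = 4400264005940059400222.75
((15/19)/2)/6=5/76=0.07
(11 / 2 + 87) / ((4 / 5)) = 925 / 8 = 115.62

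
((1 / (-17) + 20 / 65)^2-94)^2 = 21050010104841 / 2385443281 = 8824.36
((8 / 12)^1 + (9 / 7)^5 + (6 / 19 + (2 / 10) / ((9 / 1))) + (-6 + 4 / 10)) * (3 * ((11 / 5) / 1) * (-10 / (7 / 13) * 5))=4446673088 / 6705993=663.09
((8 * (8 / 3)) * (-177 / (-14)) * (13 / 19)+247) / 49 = 57395 / 6517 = 8.81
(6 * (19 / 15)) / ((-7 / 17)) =-646 / 35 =-18.46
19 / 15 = 1.27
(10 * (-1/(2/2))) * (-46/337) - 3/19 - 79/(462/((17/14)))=41391943/41414604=1.00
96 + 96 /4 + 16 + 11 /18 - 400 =-4741 /18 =-263.39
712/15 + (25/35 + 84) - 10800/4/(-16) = 126391/420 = 300.93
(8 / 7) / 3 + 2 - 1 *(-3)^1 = 113 / 21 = 5.38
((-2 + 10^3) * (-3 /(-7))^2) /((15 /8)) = 23952 /245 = 97.76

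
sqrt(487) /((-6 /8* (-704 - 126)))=2* sqrt(487) /1245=0.04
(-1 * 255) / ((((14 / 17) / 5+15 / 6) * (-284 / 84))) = 303450 / 10721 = 28.30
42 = 42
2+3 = 5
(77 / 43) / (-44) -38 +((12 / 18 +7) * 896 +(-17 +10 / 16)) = 7032995 / 1032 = 6814.92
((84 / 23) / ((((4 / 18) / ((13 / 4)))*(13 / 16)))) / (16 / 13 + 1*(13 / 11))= 72072 / 2645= 27.25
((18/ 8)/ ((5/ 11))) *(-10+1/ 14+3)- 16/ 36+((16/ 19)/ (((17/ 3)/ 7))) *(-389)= -357651761/ 813960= -439.40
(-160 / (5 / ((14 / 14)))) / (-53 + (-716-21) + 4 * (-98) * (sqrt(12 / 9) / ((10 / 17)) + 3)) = 1179600 / 61369451-266560 * sqrt(3) / 61369451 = 0.01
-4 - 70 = -74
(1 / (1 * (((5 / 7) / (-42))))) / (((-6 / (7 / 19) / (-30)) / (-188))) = 386904 / 19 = 20363.37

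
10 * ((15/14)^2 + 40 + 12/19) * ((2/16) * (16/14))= 777935/13034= 59.69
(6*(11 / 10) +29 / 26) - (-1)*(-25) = -2247 / 130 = -17.28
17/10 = 1.70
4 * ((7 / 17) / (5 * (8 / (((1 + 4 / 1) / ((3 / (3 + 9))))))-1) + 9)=640 / 17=37.65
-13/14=-0.93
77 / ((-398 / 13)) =-1001 / 398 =-2.52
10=10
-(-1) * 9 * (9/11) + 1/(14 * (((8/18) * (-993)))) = 1501383/203896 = 7.36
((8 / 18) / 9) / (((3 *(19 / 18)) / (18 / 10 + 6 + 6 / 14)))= 256 / 1995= 0.13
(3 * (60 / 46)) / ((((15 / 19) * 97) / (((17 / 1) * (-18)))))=-34884 / 2231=-15.64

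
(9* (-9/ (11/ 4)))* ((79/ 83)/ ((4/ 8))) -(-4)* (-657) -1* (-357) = -2124615/ 913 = -2327.07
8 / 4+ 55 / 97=249 / 97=2.57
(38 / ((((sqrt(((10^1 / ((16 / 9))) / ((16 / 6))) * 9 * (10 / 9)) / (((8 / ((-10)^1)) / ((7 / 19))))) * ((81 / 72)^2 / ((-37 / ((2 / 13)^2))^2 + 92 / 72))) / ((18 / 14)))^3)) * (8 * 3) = -381112394182538378943490242522382336 * sqrt(6) / 633050459866125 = -1474654801759541453305.70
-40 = -40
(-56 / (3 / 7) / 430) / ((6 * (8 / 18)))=-49 / 430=-0.11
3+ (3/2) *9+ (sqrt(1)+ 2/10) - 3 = 147/10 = 14.70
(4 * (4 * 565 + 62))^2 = 86266944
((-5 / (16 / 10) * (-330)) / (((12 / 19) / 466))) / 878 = 6087125 / 7024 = 866.62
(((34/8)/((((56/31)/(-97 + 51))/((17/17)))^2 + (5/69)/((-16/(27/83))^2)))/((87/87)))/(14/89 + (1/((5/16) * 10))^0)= 339120580098112/145179015103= 2335.88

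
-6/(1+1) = -3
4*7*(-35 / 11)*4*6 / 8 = -2940 / 11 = -267.27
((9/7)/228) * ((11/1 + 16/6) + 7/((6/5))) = 117/1064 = 0.11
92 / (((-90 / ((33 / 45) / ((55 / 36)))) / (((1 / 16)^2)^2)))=-23 / 3072000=-0.00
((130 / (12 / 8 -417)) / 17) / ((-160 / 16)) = 26 / 14127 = 0.00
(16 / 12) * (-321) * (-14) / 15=5992 / 15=399.47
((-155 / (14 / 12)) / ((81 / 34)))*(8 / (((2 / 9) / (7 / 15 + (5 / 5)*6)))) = -817904 / 63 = -12982.60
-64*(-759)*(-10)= -485760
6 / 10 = 3 / 5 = 0.60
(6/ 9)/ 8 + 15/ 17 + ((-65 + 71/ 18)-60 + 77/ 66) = -72781/ 612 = -118.92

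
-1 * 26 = -26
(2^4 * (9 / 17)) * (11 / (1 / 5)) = 7920 / 17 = 465.88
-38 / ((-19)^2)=-2 / 19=-0.11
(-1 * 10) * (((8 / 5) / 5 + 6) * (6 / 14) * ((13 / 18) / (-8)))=1027 / 420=2.45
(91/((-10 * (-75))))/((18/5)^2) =91/9720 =0.01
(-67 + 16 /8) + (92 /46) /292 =-9489 /146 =-64.99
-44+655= 611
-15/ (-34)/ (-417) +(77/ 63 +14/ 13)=1270709/ 552942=2.30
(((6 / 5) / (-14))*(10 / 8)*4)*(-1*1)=3 / 7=0.43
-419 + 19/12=-5009/12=-417.42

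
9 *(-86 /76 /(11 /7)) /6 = -903 /836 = -1.08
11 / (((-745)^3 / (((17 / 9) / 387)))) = -187 / 1440198295875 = -0.00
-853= -853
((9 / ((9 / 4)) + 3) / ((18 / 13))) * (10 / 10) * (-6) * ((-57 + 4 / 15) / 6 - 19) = 233051 / 270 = 863.15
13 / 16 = 0.81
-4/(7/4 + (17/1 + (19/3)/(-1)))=-48/149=-0.32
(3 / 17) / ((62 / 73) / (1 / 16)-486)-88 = -51591275 / 586262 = -88.00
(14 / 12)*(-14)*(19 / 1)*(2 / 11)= -1862 / 33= -56.42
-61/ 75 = -0.81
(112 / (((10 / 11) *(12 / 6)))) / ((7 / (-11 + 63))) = 2288 / 5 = 457.60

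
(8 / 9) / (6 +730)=1 / 828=0.00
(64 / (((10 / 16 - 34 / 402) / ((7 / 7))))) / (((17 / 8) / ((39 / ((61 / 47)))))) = 1674.63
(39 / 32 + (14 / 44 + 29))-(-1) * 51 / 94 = 514179 / 16544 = 31.08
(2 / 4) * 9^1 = 9 / 2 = 4.50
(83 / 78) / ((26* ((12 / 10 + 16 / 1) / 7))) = 2905 / 174408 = 0.02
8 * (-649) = -5192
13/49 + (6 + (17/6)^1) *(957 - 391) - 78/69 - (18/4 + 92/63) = 101284777/20286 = 4992.84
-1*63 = -63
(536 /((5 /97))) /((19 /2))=103984 /95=1094.57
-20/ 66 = -10/ 33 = -0.30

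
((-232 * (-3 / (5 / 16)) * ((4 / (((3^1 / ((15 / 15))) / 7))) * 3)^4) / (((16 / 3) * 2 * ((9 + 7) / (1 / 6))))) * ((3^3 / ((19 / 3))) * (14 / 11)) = 7580091456 / 1045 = 7253676.03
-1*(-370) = 370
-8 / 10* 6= -24 / 5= -4.80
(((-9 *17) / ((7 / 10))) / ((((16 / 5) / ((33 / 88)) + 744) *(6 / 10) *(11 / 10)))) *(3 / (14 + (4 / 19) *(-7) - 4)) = -11875 / 76692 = -0.15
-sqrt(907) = -30.12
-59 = -59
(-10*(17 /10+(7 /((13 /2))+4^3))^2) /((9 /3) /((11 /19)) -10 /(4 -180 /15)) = -1657914742 /239135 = -6932.97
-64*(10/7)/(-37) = 640/259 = 2.47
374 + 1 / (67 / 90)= 25148 / 67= 375.34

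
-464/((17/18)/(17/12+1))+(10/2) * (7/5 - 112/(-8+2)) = -55435/51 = -1086.96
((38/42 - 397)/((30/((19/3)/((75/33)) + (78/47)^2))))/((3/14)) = -341.40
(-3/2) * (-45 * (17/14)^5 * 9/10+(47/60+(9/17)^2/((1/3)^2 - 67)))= 21281920965877/133670776960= 159.21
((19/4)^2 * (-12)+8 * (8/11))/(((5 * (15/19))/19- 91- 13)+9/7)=29457239/11397496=2.58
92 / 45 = 2.04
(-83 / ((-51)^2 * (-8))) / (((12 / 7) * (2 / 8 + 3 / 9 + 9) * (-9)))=-581 / 21536280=-0.00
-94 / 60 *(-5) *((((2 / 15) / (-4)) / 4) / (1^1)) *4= -0.26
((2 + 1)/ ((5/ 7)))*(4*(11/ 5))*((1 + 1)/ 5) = 1848/ 125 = 14.78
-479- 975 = -1454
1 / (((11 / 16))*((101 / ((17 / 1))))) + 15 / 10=3877 / 2222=1.74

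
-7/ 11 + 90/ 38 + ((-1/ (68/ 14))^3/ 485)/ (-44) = 27602419637/ 15936199840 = 1.73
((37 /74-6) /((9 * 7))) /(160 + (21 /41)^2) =-1681 /3085866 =-0.00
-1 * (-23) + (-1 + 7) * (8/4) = 35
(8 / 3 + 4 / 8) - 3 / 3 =2.17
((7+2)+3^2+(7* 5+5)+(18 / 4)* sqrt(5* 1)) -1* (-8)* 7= 9* sqrt(5) / 2+114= 124.06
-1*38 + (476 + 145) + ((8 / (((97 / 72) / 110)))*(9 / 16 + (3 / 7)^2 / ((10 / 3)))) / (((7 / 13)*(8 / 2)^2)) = 41909813 / 66542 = 629.82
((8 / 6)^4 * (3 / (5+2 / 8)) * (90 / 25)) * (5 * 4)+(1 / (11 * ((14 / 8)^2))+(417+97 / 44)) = 10657957 / 19404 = 549.27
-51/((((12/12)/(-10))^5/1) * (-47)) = -5100000/47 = -108510.64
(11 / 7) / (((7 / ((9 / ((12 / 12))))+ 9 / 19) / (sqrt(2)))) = 1.78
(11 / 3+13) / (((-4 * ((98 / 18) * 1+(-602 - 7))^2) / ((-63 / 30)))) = 405 / 16860928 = 0.00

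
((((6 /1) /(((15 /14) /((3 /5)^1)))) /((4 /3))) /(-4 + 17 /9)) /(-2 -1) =189 /475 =0.40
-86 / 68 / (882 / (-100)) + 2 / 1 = 16069 / 7497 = 2.14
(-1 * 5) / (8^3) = -5 / 512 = -0.01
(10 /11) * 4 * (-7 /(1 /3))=-840 /11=-76.36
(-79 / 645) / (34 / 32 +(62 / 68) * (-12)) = 21488 / 1733115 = 0.01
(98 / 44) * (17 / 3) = 833 / 66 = 12.62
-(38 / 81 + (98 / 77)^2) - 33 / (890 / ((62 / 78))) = -240226321 / 113397570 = -2.12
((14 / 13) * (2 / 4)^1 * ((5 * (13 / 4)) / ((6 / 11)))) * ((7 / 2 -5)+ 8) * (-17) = -85085 / 48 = -1772.60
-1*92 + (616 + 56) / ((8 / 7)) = 496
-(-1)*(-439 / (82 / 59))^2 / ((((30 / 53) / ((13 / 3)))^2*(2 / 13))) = 38007748.23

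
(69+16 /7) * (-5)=-2495 /7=-356.43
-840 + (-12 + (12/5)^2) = -21156/25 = -846.24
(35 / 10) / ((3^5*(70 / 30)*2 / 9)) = 1 / 36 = 0.03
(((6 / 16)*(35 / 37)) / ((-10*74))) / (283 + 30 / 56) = -147 / 86947928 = -0.00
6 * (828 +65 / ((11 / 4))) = 56208 / 11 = 5109.82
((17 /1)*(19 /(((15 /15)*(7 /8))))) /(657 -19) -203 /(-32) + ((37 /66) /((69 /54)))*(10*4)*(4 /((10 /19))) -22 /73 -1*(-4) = 17275922109 /119974624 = 144.00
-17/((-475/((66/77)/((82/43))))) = 2193/136325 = 0.02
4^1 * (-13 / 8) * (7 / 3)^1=-91 / 6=-15.17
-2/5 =-0.40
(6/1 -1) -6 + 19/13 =6/13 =0.46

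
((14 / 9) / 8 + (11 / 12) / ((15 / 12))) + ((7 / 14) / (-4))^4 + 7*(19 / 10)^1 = 2622509 / 184320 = 14.23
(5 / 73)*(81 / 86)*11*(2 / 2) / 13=4455 / 81614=0.05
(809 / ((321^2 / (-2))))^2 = 0.00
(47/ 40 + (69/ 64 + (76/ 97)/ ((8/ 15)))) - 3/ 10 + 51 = 337853/ 6208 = 54.42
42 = 42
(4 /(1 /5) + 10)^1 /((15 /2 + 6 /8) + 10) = 120 /73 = 1.64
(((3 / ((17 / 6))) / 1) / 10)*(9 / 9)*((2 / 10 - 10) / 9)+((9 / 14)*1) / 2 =2453 / 11900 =0.21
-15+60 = 45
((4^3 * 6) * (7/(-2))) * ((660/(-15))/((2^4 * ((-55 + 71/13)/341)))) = -585156/23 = -25441.57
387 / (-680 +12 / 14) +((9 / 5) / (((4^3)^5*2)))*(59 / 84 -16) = -81445466666715 / 142927921676288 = -0.57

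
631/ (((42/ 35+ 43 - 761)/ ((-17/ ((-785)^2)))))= 10727/ 441710080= 0.00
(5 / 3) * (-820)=-4100 / 3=-1366.67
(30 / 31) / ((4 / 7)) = 105 / 62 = 1.69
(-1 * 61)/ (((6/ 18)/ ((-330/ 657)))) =91.92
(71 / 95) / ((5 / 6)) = 426 / 475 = 0.90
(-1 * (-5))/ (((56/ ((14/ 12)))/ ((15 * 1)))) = 1.56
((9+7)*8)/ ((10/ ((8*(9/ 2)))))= 2304/ 5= 460.80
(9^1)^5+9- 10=59048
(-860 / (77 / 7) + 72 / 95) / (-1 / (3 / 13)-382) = 242724 / 1211155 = 0.20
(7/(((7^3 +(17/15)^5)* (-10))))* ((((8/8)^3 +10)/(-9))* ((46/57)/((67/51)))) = 508055625/333380218586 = 0.00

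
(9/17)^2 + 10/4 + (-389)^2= 87465145/578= 151323.78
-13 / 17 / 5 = -13 / 85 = -0.15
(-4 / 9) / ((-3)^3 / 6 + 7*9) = -8 / 1053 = -0.01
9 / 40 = 0.22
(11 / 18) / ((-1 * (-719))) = 11 / 12942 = 0.00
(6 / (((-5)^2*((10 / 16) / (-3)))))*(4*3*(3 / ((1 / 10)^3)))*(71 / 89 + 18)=-69382656 / 89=-779580.40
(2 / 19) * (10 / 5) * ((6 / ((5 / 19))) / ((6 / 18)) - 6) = 1248 / 95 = 13.14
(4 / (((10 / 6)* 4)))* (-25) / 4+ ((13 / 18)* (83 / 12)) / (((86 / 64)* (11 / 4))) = -122509 / 51084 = -2.40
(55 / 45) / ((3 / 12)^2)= 176 / 9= 19.56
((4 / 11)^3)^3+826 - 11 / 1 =1921727630309 / 2357947691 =815.00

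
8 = 8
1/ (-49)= -1/ 49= -0.02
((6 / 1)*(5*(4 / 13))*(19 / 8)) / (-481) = -285 / 6253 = -0.05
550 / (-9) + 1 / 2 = -1091 / 18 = -60.61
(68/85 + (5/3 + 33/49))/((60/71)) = 40967/11025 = 3.72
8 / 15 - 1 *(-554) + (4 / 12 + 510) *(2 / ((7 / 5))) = 134776 / 105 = 1283.58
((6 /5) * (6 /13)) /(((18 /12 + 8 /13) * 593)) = 72 /163075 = 0.00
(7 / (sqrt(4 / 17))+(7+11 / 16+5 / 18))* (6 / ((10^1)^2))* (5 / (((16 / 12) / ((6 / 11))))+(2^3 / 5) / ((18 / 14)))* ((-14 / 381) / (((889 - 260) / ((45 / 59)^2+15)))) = -144272072* sqrt(17) / 229409996475 - 79864897 / 55802431575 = -0.00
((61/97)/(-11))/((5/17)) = -0.19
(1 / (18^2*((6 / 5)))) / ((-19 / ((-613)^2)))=-1878845 / 36936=-50.87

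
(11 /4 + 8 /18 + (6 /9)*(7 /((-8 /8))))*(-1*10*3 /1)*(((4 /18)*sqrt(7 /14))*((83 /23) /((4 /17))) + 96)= 373915*sqrt(2) /4968 + 4240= 4346.44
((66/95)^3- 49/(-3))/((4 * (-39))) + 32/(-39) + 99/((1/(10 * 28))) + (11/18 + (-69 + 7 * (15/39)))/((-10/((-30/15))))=11117047303787/401251500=27705.93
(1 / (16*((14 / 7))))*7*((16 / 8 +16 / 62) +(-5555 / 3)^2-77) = 3348022727 / 4464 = 750005.09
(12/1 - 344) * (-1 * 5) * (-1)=-1660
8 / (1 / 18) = 144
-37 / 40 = -0.92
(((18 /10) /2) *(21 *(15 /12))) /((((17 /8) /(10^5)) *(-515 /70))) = -264600000 /1751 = -151113.65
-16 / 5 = -3.20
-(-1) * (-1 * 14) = -14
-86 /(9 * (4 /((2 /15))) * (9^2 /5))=-43 /2187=-0.02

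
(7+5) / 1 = 12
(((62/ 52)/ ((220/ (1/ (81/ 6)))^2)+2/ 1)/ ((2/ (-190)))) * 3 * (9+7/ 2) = -7125.00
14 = 14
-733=-733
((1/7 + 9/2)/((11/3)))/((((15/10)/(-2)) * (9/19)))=-2470/693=-3.56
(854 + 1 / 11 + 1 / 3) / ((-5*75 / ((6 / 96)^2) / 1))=-7049 / 792000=-0.01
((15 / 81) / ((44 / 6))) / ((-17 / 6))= -5 / 561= -0.01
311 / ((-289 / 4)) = -1244 / 289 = -4.30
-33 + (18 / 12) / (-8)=-531 / 16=-33.19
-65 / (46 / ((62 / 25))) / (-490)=403 / 56350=0.01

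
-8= -8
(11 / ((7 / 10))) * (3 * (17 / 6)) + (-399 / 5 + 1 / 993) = 1868861 / 34755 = 53.77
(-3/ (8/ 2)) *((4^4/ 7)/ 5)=-192/ 35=-5.49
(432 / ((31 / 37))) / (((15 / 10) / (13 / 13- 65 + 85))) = 223776 / 31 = 7218.58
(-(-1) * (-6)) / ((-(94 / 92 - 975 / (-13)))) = 276 / 3497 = 0.08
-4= -4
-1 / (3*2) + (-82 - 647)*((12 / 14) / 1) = -26251 / 42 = -625.02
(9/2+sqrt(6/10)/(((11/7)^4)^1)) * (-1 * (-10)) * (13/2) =31213 * sqrt(15)/14641+585/2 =300.76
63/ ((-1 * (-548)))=0.11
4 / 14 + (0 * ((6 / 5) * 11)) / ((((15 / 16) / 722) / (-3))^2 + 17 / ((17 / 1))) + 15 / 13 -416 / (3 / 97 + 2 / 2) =-914733 / 2275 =-402.08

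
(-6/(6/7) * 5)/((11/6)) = -19.09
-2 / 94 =-1 / 47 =-0.02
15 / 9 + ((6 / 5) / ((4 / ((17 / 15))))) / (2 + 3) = 1301 / 750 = 1.73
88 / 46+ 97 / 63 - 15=-16732 / 1449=-11.55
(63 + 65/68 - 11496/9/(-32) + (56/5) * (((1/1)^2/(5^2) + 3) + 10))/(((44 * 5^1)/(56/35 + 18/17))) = 360073031/119212500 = 3.02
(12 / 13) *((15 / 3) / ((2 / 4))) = 9.23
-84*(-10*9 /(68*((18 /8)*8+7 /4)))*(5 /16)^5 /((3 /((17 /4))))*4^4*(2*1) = 984375 /80896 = 12.17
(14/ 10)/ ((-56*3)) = -0.01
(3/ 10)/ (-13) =-3/ 130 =-0.02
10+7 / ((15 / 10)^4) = 922 / 81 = 11.38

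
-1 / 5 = -0.20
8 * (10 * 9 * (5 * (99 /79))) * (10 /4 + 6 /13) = 13721400 /1027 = 13360.66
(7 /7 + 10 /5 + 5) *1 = 8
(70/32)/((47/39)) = 1365/752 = 1.82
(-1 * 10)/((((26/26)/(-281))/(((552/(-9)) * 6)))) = -1034080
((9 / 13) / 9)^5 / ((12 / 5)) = 5 / 4455516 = 0.00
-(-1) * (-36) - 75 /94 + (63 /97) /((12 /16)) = -327627 /9118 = -35.93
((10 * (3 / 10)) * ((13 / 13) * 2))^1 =6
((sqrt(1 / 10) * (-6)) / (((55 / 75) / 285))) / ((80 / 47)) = -24111 * sqrt(10) / 176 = -433.21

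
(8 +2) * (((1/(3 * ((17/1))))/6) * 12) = 0.39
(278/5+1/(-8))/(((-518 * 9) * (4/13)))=-4121/106560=-0.04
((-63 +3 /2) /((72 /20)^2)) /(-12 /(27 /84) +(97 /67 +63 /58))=0.14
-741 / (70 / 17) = -12597 / 70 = -179.96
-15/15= -1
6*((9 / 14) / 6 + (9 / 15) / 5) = 477 / 350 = 1.36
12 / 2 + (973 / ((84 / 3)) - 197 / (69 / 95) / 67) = 678689 / 18492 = 36.70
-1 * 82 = -82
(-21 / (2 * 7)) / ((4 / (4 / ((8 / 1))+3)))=-21 / 16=-1.31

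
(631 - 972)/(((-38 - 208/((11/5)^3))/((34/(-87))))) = -7715807/3331143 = -2.32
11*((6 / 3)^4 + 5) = 231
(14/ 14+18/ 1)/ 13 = 19/ 13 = 1.46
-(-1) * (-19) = -19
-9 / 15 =-3 / 5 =-0.60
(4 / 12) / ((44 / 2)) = 1 / 66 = 0.02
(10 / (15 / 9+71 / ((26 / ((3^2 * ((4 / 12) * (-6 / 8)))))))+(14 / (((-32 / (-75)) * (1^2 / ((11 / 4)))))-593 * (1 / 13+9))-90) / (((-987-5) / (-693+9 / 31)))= -67198146018129 / 17871586304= -3760.05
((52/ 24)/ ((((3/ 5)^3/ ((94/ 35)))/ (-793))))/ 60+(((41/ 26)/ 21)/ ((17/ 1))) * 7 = -535351421/ 1503684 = -356.03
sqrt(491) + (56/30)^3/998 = 10976/1684125 + sqrt(491) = 22.17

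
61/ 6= 10.17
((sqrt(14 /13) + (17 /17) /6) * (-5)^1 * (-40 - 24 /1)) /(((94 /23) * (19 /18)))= 11040 /893 + 66240 * sqrt(182) /11609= 89.34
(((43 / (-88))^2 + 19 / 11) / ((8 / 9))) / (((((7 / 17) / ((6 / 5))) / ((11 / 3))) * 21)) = 22185 / 19712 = 1.13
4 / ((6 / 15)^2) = 25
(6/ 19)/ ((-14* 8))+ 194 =206413/ 1064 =194.00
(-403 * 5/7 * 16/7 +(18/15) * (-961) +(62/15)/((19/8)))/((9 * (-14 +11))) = 67.02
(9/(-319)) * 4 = -36/319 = -0.11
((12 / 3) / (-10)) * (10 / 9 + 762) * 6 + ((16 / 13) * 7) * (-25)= -399136 / 195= -2046.85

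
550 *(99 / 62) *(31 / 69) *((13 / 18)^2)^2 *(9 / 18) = 86397025 / 1609632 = 53.68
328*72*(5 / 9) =13120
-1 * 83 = -83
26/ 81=0.32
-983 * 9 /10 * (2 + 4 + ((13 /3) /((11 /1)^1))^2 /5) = -32280737 /6050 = -5335.66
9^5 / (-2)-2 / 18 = -531443 / 18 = -29524.61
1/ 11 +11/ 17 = 138/ 187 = 0.74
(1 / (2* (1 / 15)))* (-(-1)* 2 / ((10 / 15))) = 45 / 2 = 22.50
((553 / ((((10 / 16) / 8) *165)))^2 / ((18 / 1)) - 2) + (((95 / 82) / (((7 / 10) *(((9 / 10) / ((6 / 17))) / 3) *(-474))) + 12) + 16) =302778520982912 / 2361067025625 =128.24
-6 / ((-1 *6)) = 1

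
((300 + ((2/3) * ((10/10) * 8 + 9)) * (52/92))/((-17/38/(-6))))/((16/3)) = 602547/782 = 770.52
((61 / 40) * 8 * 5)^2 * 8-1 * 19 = 29749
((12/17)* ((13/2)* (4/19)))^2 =97344/104329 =0.93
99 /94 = 1.05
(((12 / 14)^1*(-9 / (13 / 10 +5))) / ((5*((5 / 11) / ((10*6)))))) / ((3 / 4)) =-2112 / 49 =-43.10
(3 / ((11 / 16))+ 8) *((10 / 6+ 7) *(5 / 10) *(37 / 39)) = 50.83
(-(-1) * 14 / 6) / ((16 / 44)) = 77 / 12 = 6.42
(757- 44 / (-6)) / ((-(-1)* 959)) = 2293 / 2877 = 0.80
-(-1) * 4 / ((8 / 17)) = 17 / 2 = 8.50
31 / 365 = 0.08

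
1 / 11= 0.09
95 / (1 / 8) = 760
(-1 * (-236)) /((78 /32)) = 3776 /39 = 96.82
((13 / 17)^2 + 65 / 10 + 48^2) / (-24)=-445269 / 4624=-96.30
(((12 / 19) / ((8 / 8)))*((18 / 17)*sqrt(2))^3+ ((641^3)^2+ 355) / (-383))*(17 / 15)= -205261295430994.87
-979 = -979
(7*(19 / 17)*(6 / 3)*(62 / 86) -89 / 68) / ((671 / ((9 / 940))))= 0.00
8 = 8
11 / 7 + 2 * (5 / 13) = 213 / 91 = 2.34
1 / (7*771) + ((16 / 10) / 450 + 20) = 40485071 / 2023875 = 20.00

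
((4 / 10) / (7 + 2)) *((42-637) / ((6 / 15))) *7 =-4165 / 9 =-462.78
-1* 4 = -4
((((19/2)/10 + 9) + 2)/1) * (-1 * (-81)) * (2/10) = 19359/100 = 193.59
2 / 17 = 0.12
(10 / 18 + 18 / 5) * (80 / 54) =1496 / 243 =6.16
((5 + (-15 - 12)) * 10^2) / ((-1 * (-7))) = -2200 / 7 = -314.29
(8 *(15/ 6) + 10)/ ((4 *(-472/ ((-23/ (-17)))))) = -0.02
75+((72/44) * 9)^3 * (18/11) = 77625579/14641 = 5301.93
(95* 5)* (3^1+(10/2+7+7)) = 10450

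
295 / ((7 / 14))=590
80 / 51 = 1.57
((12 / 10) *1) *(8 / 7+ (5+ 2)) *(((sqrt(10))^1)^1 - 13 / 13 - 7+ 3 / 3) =-342 / 5+ 342 *sqrt(10) / 35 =-37.50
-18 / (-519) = 6 / 173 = 0.03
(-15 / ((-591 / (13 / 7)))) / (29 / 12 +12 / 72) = 780 / 42749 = 0.02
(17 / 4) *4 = 17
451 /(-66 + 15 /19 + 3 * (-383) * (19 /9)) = -0.18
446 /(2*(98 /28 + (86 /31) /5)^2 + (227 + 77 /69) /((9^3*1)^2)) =785836864298700 /57940250929021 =13.56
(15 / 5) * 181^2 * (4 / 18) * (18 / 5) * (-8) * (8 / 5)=-25160448 / 25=-1006417.92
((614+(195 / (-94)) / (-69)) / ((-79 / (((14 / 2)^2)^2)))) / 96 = -1062468911 / 5465536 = -194.39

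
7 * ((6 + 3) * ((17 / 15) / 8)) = 357 / 40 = 8.92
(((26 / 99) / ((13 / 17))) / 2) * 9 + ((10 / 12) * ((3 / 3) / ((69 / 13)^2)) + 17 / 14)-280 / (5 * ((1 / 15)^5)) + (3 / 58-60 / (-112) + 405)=-775015274989457 / 18225108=-42524591.62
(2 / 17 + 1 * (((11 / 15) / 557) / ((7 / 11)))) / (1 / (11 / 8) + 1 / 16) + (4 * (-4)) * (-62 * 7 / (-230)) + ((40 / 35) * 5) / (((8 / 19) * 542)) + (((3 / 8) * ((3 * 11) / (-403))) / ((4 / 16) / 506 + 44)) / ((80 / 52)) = -285519253427935746599 / 9512509186770156420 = -30.02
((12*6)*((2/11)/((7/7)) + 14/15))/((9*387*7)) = 1472/446985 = 0.00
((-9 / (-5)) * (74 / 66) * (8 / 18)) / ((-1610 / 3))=-0.00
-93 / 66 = -31 / 22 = -1.41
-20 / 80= -1 / 4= -0.25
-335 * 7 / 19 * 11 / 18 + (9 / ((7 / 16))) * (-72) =-3726421 / 2394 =-1556.57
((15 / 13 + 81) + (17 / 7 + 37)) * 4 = 44256 / 91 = 486.33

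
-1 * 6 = -6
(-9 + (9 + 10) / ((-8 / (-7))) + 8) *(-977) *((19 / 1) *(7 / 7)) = -2320375 / 8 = -290046.88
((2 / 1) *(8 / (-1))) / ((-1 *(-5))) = -16 / 5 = -3.20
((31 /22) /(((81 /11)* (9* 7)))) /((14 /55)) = 0.01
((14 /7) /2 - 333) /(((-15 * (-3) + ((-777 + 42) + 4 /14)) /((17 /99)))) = 581 /7029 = 0.08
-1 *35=-35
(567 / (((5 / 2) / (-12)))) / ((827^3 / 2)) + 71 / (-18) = -200791785353 / 50904835470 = -3.94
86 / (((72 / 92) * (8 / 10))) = 137.36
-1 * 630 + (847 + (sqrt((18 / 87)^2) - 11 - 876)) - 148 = -23716 / 29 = -817.79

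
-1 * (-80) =80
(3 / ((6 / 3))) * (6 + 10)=24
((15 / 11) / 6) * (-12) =-30 / 11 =-2.73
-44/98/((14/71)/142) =-110902/343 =-323.33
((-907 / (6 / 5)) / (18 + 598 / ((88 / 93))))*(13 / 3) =-1297010 / 257391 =-5.04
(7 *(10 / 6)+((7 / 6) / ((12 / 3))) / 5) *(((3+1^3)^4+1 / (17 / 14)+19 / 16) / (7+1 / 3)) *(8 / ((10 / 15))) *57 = 16884856863 / 59840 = 282166.73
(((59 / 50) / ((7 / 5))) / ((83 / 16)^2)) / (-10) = -0.00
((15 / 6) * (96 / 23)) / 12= 20 / 23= 0.87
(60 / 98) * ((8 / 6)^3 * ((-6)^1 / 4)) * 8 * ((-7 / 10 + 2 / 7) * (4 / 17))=29696 / 17493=1.70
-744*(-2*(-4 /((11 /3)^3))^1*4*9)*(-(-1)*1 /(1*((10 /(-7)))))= 20248704 /6655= 3042.63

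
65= 65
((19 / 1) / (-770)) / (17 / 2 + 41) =-19 / 38115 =-0.00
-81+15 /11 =-876 /11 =-79.64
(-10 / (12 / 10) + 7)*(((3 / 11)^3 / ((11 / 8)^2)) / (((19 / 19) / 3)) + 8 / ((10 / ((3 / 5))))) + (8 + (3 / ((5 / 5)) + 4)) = 57644509 / 4026275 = 14.32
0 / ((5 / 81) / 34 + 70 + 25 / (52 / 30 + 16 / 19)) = 0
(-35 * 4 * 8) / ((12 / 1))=-93.33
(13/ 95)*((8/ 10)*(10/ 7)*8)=832/ 665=1.25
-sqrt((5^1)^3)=-11.18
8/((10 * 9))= 4/45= 0.09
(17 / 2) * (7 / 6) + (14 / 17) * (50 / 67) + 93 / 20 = 518743 / 34170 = 15.18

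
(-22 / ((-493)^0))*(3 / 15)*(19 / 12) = -209 / 30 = -6.97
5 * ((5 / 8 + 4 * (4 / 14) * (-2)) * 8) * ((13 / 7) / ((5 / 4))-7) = 17949 / 49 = 366.31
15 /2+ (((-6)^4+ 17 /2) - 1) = 1311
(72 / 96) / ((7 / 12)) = 9 / 7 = 1.29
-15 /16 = -0.94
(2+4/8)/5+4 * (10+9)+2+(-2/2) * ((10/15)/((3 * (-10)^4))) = 3532499/45000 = 78.50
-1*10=-10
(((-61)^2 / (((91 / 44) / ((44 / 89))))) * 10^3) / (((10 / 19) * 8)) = 1710915800 / 8099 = 211250.25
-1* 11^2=-121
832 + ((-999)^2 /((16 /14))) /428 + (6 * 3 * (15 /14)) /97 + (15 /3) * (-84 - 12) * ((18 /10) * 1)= 4669564321 /2324896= 2008.50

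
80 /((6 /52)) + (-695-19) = -62 /3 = -20.67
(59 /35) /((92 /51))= 3009 /3220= 0.93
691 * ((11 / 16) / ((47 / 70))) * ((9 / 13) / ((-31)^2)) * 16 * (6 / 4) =7182945 / 587171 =12.23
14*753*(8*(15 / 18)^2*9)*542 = 285688200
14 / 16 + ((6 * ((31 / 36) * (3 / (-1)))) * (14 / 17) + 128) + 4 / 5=79499 / 680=116.91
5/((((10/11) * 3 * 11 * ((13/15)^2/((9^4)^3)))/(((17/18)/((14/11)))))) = 440119361016225/9464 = 46504581679.65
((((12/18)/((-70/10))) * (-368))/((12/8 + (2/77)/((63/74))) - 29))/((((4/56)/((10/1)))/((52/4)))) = -618858240/266509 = -2322.09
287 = 287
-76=-76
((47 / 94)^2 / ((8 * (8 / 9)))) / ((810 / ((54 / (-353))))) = -3 / 451840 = -0.00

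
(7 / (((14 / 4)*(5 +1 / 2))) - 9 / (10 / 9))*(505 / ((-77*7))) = 85951 / 11858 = 7.25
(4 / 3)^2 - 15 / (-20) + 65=2431 / 36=67.53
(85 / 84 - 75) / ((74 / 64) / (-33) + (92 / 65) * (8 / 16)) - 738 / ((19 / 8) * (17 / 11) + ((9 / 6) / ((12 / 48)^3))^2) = -28863644489768 / 262219745207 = -110.07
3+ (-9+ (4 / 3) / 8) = -35 / 6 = -5.83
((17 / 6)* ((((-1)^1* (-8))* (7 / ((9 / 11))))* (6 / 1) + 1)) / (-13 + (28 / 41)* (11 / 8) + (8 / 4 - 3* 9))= -860795 / 27351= -31.47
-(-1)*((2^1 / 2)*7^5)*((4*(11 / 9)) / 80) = 184877 / 180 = 1027.09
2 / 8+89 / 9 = 10.14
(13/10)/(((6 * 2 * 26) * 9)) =1/2160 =0.00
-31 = -31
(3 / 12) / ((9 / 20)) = 5 / 9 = 0.56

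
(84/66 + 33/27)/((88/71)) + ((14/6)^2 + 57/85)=6018949/740520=8.13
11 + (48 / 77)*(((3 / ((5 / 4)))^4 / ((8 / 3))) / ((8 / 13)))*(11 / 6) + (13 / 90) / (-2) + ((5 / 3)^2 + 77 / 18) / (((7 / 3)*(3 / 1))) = 613227 / 17500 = 35.04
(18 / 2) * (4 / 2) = 18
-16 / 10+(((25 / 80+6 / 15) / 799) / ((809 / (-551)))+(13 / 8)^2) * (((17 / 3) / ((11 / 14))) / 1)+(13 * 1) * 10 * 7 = 37238843093 / 40152288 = 927.44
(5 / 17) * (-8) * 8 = -320 / 17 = -18.82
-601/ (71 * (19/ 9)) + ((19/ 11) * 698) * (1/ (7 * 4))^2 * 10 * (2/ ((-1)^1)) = -50556997/ 1454222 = -34.77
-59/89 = -0.66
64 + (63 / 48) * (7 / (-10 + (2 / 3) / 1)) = 4033 / 64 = 63.02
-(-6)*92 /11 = 50.18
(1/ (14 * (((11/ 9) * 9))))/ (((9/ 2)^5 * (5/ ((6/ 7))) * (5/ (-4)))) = -128/ 265228425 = -0.00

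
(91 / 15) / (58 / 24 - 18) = -364 / 935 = -0.39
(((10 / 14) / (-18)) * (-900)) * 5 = 1250 / 7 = 178.57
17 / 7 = 2.43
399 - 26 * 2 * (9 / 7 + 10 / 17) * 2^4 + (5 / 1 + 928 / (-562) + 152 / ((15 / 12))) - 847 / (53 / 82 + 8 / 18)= -6966794586 / 3845485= -1811.68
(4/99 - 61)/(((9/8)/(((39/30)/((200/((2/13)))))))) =-0.05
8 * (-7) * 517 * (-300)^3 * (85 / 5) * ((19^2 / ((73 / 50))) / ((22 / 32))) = 348895814400000000 / 73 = 4779394717808219.18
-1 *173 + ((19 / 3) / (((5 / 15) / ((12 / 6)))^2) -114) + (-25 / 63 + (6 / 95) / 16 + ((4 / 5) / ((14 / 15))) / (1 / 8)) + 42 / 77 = -27382241 / 526680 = -51.99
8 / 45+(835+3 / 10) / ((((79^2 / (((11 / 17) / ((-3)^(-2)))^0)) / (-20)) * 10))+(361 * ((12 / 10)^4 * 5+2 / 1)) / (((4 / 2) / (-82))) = -1285279123699 / 7021125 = -183058.86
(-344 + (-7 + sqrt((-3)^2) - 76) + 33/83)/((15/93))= -1089929/415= -2626.33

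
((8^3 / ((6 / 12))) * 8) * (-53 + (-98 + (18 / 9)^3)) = -1171456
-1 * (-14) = 14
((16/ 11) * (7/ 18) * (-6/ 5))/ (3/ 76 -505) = 8512/ 6332205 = 0.00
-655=-655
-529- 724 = -1253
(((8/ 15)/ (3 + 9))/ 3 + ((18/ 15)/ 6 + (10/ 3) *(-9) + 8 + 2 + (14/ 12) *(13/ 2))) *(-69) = 151547/ 180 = 841.93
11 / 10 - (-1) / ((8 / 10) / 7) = 197 / 20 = 9.85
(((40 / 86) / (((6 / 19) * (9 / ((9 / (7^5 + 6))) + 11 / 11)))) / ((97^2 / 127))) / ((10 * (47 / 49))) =16891 / 137026334334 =0.00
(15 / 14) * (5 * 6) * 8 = 1800 / 7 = 257.14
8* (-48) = -384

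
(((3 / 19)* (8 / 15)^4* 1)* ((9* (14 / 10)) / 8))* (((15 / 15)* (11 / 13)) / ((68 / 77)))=0.02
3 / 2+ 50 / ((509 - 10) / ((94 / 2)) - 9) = 616 / 19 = 32.42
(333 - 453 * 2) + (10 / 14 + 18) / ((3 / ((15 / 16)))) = -63521 / 112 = -567.15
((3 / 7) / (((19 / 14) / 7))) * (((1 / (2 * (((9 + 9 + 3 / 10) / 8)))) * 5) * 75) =210000 / 1159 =181.19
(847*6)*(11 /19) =55902 /19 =2942.21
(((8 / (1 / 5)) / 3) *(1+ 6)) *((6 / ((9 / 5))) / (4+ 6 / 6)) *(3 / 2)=280 / 3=93.33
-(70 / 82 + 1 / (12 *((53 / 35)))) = -0.91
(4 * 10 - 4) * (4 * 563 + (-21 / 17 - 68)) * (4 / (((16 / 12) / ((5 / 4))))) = 5009445 / 17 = 294673.24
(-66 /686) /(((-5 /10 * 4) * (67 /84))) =198 /3283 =0.06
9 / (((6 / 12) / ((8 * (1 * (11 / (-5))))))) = -1584 / 5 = -316.80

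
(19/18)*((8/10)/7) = 38/315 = 0.12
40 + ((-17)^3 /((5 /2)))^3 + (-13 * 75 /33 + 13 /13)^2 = -114793051519596 /15125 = -7589623240.97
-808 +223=-585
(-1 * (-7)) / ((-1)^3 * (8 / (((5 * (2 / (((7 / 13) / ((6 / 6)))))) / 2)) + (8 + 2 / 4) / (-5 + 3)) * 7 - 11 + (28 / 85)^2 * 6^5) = 0.01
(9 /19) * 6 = 2.84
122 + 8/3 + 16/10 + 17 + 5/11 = 23714/165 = 143.72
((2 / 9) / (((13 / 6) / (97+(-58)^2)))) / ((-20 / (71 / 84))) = -245731 / 16380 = -15.00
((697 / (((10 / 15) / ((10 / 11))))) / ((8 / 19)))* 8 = 198645 / 11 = 18058.64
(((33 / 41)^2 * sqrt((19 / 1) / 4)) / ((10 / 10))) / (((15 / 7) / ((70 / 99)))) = 539 * sqrt(19) / 5043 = 0.47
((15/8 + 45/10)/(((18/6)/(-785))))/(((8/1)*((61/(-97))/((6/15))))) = 258893/1952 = 132.63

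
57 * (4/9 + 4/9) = 152/3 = 50.67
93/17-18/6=42/17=2.47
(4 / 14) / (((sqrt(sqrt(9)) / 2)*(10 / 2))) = 4*sqrt(3) / 105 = 0.07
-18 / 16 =-9 / 8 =-1.12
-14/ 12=-7/ 6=-1.17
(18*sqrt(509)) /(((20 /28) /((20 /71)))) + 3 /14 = 3 /14 + 504*sqrt(509) /71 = 160.37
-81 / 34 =-2.38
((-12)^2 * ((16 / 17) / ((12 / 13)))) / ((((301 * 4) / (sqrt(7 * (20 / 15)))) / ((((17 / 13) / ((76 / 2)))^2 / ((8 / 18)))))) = 306 * sqrt(21) / 1412593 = 0.00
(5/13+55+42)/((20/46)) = 14559/65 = 223.98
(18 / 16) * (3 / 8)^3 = 243 / 4096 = 0.06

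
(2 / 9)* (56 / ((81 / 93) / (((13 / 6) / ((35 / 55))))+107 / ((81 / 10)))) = 1117116 / 1208791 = 0.92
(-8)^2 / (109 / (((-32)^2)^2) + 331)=67108864 / 347078765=0.19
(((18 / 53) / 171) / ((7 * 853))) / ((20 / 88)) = 44 / 30063985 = 0.00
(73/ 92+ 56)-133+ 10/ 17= -118267/ 1564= -75.62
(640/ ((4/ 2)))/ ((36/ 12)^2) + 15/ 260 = 16667/ 468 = 35.61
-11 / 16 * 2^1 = -11 / 8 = -1.38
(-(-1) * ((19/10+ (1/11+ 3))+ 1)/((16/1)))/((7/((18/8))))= 5931/49280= 0.12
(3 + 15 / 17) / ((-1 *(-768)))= 11 / 2176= 0.01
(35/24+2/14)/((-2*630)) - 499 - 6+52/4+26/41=-4264516309/8678880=-491.37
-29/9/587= -29/5283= -0.01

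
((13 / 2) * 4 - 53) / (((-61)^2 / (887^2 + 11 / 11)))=-21242790 / 3721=-5708.89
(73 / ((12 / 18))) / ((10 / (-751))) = -164469 / 20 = -8223.45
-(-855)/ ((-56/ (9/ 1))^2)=69255/ 3136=22.08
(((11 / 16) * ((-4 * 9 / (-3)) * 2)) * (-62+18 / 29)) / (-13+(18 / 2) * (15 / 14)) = 411180 / 1363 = 301.67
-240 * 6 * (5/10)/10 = -72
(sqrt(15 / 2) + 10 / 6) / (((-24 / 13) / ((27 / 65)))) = -9 * sqrt(30) / 80 - 3 / 8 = -0.99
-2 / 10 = -1 / 5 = -0.20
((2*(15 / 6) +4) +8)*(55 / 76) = 935 / 76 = 12.30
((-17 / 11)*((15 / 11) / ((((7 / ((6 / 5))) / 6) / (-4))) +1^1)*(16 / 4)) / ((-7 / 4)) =-96560 / 5929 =-16.29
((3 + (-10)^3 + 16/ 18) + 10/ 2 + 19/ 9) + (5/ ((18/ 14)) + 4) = -8830/ 9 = -981.11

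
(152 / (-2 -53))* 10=-304 / 11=-27.64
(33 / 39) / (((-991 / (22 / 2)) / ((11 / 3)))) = -1331 / 38649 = -0.03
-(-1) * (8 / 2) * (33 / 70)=66 / 35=1.89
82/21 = 3.90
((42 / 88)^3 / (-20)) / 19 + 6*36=6991893459 / 32369920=216.00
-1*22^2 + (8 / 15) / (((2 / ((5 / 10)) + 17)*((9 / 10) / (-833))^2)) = 15507484 / 729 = 21272.27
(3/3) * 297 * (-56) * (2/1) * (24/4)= -199584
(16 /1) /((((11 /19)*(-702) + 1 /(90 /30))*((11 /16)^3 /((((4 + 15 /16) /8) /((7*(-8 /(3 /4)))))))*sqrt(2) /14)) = 2736*sqrt(2) /389983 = 0.01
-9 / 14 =-0.64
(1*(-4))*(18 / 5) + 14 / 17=-1154 / 85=-13.58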